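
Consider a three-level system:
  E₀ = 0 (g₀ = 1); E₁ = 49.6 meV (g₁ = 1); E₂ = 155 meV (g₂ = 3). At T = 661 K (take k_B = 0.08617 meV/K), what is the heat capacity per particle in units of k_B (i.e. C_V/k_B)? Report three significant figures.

k_BT = 0.08617 × 661 K = 56.958 meV.
Eᵢ/kT = 0, 0.87082, 2.7213.
Z = Σ gᵢe^(−Eᵢ/kT) = 1·e^(−0) + 1·e^(−0.87082) + 3·e^(−2.7213) = 1.0000 + 0.41861 + 0.19737 = 1.6160.
⟨E⟩ = 31.779 meV, ⟨E²⟩ = 3571.6 meV².
C_V/k_B = (⟨E²⟩ − ⟨E⟩²)/(kT)² = (3571.6 − 1009.9)/3244.2 = 0.790.

0.790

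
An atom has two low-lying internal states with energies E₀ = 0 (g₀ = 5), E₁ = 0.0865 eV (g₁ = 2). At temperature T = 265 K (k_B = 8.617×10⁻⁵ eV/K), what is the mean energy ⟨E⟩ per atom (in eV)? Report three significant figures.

0.000776 eV

k_BT = 8.617×10⁻⁵ × 265 K = 0.022835 eV.
Eᵢ/kT = 0, 3.7880.
Z = Σ gᵢe^(−Eᵢ/kT) = 5·e^(−0) + 2·e^(−3.7880) = 5.0000 + 0.045282 = 5.0453.
⟨E⟩ = Σ Eᵢ gᵢe^(−Eᵢ/kT) / Z = (0·5.0000 + 0.0865·0.045282) / 5.0453 = 0.000776 eV.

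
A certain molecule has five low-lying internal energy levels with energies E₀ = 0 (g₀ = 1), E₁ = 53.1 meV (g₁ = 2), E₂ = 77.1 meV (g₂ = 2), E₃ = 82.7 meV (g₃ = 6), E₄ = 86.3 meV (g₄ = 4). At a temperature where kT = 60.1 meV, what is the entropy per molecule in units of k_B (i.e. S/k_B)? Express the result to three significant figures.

Eᵢ/kT = 0, 0.88353, 1.2829, 1.3760, 1.4359.
Z = Σ gᵢe^(−Eᵢ/kT) = 1·e^(−0) + 2·e^(−0.88353) + 2·e^(−1.2829) + 6·e^(−1.3760) + 4·e^(−1.4359) = 1.0000 + 0.82664 + 0.55446 + 1.5155 + 0.95160 = 4.8482.
⟨E⟩ = Σ EᵢPᵢ = 60.661 meV.
S/k_B = ln Z + ⟨E⟩/kT = ln(4.8482) + 60.661/60.1 = 1.5786 + 1.0093 = 2.59.

2.59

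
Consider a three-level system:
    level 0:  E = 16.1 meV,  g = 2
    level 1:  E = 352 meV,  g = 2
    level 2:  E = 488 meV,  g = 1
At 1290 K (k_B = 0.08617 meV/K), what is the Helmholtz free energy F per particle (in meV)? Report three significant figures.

-67.0 meV

k_BT = 0.08617 × 1290 K = 111.16 meV.
Eᵢ/kT = 0.14484, 3.1666, 4.3901.
Z = Σ gᵢe^(−Eᵢ/kT) = 2·e^(−0.14484) + 2·e^(−3.1666) + 1·e^(−4.3901) = 1.7303 + 0.084293 + 0.012399 = 1.8270.
F = −kT ln Z = −111.16 × ln(1.8270) = −111.16 × 0.60268 = -67.0 meV.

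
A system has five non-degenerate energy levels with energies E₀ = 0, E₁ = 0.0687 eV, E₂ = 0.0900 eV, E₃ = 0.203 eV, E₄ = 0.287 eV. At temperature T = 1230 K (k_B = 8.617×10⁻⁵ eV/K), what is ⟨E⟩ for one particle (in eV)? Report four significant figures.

0.05704 eV

k_BT = 8.617×10⁻⁵ × 1230 K = 0.105989 eV.
Eᵢ/kT = 0, 0.648180, 0.849145, 1.91529, 2.70783.
Z = Σ e^(−Eᵢ/kT) = e^(−0) + e^(−0.648180) + e^(−0.849145) + e^(−1.91529) + e^(−2.70783) = 1.00000 + 0.522997 + 0.427781 + 0.147299 + 0.0666813 = 2.16476.
⟨E⟩ = Σ Eᵢ e^(−Eᵢ/kT) / Z = (0·1.00000 + 0.0687·0.522997 + 0.0900·0.427781 + 0.203·0.147299 + 0.287·0.0666813) / 2.16476 = 0.05704 eV.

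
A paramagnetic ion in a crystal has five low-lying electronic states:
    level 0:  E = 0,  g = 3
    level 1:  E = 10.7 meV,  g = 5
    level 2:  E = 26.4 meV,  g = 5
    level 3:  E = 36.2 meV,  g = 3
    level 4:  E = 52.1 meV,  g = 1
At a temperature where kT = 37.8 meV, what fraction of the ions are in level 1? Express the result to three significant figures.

Eᵢ/kT = 0, 0.28307, 0.69841, 0.95767, 1.3783.
Z = Σ gᵢe^(−Eᵢ/kT) = 3·e^(−0) + 5·e^(−0.28307) + 5·e^(−0.69841) + 3·e^(−0.95767) + 1·e^(−1.3783) = 3.0000 + 3.7673 + 2.4869 + 1.1514 + 0.25201 = 10.658.
P₁ = g₁ e^(−E₁/kT) / Z = 3.7673/10.658 = 0.353.

0.353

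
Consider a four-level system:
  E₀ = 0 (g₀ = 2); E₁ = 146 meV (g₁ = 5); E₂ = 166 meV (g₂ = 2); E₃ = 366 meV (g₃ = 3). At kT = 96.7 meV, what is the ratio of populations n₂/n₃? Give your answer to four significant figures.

5.274

n₂/n₃ = (g₂/g₃) exp[−(E₂−E₃)/kT] = (2/3) × exp(−(-200 meV)/(96.7 meV)) = (2/3) × exp(2.06825) = 5.274.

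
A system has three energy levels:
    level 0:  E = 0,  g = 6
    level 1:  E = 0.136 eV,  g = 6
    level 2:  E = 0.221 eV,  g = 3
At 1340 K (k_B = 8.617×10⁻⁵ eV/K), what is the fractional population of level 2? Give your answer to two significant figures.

0.053

k_BT = 8.617×10⁻⁵ × 1340 K = 0.1155 eV.
Eᵢ/kT = 0, 1.177, 1.913.
Z = Σ gᵢe^(−Eᵢ/kT) = 6·e^(−0) + 6·e^(−1.177) + 3·e^(−1.913) = 6.000 + 1.849 + 0.4429 = 8.292.
P₂ = g₂ e^(−E₂/kT) / Z = 0.4429/8.292 = 0.053.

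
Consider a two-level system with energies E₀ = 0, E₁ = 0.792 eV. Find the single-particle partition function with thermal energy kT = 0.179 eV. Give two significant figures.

Eᵢ/kT = 0, 4.425.
Z = Σ e^(−Eᵢ/kT) = e^(−0) + e^(−4.425) = 1.000 + 0.01197 = 1.012.

Z = 1.0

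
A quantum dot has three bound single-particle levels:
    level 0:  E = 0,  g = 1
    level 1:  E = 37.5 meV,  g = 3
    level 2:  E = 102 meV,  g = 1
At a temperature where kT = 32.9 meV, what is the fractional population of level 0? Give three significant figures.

0.499

Eᵢ/kT = 0, 1.1398, 3.1003.
Z = Σ gᵢe^(−Eᵢ/kT) = 1·e^(−0) + 3·e^(−1.1398) + 1·e^(−3.1003) = 1.0000 + 0.95965 + 0.045036 = 2.0047.
P₀ = g₀ e^(−E₀/kT) / Z = 1.0000/2.0047 = 0.499.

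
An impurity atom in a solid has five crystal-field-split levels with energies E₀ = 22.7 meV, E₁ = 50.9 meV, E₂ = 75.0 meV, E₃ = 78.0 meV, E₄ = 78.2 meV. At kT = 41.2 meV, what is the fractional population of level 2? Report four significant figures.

Eᵢ/kT = 0.550971, 1.23544, 1.82039, 1.89320, 1.89806.
Z = Σ e^(−Eᵢ/kT) = e^(−0.550971) + e^(−1.23544) + e^(−1.82039) + e^(−1.89320) + e^(−1.89806) = 0.576390 + 0.290707 + 0.161963 + 0.150589 + 0.149859 = 1.32951.
P₂ = e^(−E₂/kT) / Z = 0.161963/1.32951 = 0.1218.

0.1218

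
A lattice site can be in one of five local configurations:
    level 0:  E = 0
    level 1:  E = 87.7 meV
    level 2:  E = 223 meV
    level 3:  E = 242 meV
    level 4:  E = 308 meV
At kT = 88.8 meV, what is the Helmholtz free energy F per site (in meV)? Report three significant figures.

-38.9 meV

Eᵢ/kT = 0, 0.98761, 2.5113, 2.7252, 3.4685.
Z = Σ e^(−Eᵢ/kT) = e^(−0) + e^(−0.98761) + e^(−2.5113) + e^(−2.7252) + e^(−3.4685) = 1.0000 + 0.37247 + 0.081163 + 0.065533 + 0.031164 = 1.5503.
F = −kT ln Z = −88.8 × ln(1.5503) = −88.8 × 0.43845 = -38.9 meV.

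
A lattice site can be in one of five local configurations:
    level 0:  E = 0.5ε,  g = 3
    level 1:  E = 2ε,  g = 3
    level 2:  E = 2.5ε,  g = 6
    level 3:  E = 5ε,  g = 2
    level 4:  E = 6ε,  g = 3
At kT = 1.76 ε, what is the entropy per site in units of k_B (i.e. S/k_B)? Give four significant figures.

2.500

Eᵢ/kT = 0.284091, 1.13636, 1.42045, 2.84091, 3.40909.
Z = Σ gᵢe^(−Eᵢ/kT) = 3·e^(−0.284091) + 3·e^(−1.13636) + 6·e^(−1.42045) + 2·e^(−2.84091) + 3·e^(−3.40909) = 2.25809 + 0.962956 + 1.44963 + 0.116745 + 0.0992138 = 4.88663.
⟨E⟩ = Σ EᵢPᵢ = 1.60807 ε.
S/k_B = ln Z + ⟨E⟩/kT = ln(4.88663) + 1.60807/1.76 = 1.58650 + 0.913676 = 2.500.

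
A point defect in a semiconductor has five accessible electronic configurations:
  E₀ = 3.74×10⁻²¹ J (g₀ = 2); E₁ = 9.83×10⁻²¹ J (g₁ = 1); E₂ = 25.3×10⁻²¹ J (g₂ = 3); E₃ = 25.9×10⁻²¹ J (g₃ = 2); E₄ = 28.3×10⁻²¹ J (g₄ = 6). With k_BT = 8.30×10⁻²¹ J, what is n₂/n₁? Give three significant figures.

n₂/n₁ = (g₂/g₁) exp[−(E₂−E₁)/kT] = (3/1) × exp(−(15.47 ×10⁻²¹ J)/(8.30 ×10⁻²¹ J)) = (3/1) × exp(-1.8639) = 0.465.

0.465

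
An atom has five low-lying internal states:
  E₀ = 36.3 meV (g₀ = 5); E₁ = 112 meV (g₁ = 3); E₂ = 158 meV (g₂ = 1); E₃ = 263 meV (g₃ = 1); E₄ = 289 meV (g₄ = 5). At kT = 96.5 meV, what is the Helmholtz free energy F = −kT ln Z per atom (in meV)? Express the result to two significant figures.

-150 meV

Eᵢ/kT = 0.3762, 1.161, 1.637, 2.725, 2.995.
Z = Σ gᵢe^(−Eᵢ/kT) = 5·e^(−0.3762) + 3·e^(−1.161) + 1·e^(−1.637) + 1·e^(−2.725) + 5·e^(−2.995) = 3.432 + 0.9395 + 0.1946 + 0.06555 + 0.2502 = 4.882.
F = −kT ln Z = −96.5 × ln(4.882) = −96.5 × 1.586 = -150 meV.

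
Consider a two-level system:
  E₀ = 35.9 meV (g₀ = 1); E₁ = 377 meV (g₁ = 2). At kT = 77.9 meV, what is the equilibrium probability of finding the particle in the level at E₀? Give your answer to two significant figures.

Eᵢ/kT = 0.4608, 4.840.
Z = Σ gᵢe^(−Eᵢ/kT) = 1·e^(−0.4608) + 2·e^(−4.840) = 0.6308 + 0.01581 = 0.6466.
P₀ = g₀ e^(−E₀/kT) / Z = 0.6308/0.6466 = 0.98.

0.98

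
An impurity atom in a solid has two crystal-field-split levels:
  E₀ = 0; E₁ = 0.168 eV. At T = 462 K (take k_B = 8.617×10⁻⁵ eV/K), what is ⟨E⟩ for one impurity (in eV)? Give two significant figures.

k_BT = 8.617×10⁻⁵ × 462 K = 0.03981 eV.
Eᵢ/kT = 0, 4.220.
Z = Σ e^(−Eᵢ/kT) = e^(−0) + e^(−4.220) = 1.000 + 0.01470 = 1.015.
⟨E⟩ = Σ Eᵢ e^(−Eᵢ/kT) / Z = (0·1.000 + 0.168·0.01470) / 1.015 = 0.0024 eV.

0.0024 eV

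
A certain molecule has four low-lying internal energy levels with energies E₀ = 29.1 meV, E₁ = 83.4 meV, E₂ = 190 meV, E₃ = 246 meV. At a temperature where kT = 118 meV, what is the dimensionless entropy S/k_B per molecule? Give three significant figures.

1.17

Eᵢ/kT = 0.24661, 0.70678, 1.6102, 2.0847.
Z = Σ e^(−Eᵢ/kT) = e^(−0.24661) + e^(−0.70678) + e^(−1.6102) + e^(−2.0847) = 0.78145 + 0.49323 + 0.19985 + 0.12434 = 1.5989.
⟨E⟩ = Σ EᵢPᵢ = 82.829 meV.
S/k_B = ln Z + ⟨E⟩/kT = ln(1.5989) + 82.829/118 = 0.46932 + 0.70194 = 1.17.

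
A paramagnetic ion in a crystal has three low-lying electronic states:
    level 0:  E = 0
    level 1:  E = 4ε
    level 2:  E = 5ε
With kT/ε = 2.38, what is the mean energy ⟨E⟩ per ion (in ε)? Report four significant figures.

1.037 ε

Eᵢ/kT = 0, 1.68067, 2.10084.
Z = Σ e^(−Eᵢ/kT) = e^(−0) + e^(−1.68067) + e^(−2.10084) = 1.00000 + 0.186249 + 0.122354 = 1.30860.
⟨E⟩ = Σ Eᵢ e^(−Eᵢ/kT) / Z = (0·1.00000 + 4·0.186249 + 5·0.122354) / 1.30860 = 1.037 ε.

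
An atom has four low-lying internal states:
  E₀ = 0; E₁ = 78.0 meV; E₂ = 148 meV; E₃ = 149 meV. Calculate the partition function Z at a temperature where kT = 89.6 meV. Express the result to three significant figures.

Eᵢ/kT = 0, 0.87054, 1.6518, 1.6629.
Z = Σ e^(−Eᵢ/kT) = e^(−0) + e^(−0.87054) + e^(−1.6518) + e^(−1.6629) = 1.0000 + 0.41873 + 0.19170 + 0.18959 = 1.8000.

Z = 1.80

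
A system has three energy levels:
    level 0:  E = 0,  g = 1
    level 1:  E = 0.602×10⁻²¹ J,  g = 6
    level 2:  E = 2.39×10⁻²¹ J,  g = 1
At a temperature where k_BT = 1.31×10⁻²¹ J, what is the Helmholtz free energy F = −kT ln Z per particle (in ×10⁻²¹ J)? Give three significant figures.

-2.10 ×10⁻²¹ J

Eᵢ/kT = 0, 0.45954, 1.8244.
Z = Σ gᵢe^(−Eᵢ/kT) = 1·e^(−0) + 6·e^(−0.45954) + 1·e^(−1.8244) = 1.0000 + 3.7894 + 0.16131 = 4.9507.
F = −kT ln Z = −1.31 × ln(4.9507) = −1.31 × 1.5995 = -2.10 ×10⁻²¹ J.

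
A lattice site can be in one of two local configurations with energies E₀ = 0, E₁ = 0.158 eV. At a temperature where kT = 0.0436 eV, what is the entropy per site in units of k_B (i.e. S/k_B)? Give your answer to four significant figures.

0.1205

Eᵢ/kT = 0, 3.62385.
Z = Σ e^(−Eᵢ/kT) = e^(−0) + e^(−3.62385) = 1.00000 + 0.0266798 = 1.02668.
⟨E⟩ = Σ EᵢPᵢ = 0.00410586 eV.
S/k_B = ln Z + ⟨E⟩/kT = ln(1.02668) + 0.00410586/0.0436 = 0.0263303 + 0.0941711 = 0.1205.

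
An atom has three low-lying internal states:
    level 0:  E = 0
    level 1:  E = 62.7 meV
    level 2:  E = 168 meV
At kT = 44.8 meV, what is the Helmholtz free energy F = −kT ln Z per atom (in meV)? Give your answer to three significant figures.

Eᵢ/kT = 0, 1.3996, 3.7500.
Z = Σ e^(−Eᵢ/kT) = e^(−0) + e^(−1.3996) + e^(−3.7500) = 1.0000 + 0.24670 + 0.023518 = 1.2702.
F = −kT ln Z = −44.8 × ln(1.2702) = −44.8 × 0.23917 = -10.7 meV.

-10.7 meV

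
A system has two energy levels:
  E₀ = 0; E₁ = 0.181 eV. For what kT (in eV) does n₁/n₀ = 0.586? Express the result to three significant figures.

n₁/n₀ = exp[−(E₁−E₀)/kT] = 0.586.
⇒ (E₁−E₀)/kT = ln(1/0.586) = ln(1.7065) = 0.53444.
kT = 0.181 eV / 0.53444 = 0.339 eV.

0.339 eV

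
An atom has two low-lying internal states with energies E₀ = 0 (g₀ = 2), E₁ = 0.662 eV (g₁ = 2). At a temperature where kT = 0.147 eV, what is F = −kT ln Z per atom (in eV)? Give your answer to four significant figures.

Eᵢ/kT = 0, 4.50340.
Z = Σ gᵢe^(−Eᵢ/kT) = 2·e^(−0) + 2·e^(−4.50340) = 2.00000 + 0.0221426 = 2.02214.
F = −kT ln Z = −0.147 × ln(2.02214) = −0.147 × 0.704156 = -0.1035 eV.

-0.1035 eV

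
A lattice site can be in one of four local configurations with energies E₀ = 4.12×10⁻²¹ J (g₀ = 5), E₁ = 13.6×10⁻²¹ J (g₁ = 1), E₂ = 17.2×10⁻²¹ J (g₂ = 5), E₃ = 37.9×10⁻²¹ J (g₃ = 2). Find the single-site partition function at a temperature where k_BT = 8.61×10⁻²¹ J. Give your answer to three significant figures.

Z = 4.01

Eᵢ/kT = 0.47851, 1.5796, 1.9977, 4.4019.
Z = Σ gᵢe^(−Eᵢ/kT) = 5·e^(−0.47851) + 1·e^(−1.5796) + 5·e^(−1.9977) + 2·e^(−4.4019) = 3.0985 + 0.20606 + 0.67823 + 0.024508 = 4.0073.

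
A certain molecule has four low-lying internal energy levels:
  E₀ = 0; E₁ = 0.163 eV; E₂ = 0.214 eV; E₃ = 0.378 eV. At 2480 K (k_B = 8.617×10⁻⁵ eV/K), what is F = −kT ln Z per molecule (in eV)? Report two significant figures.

k_BT = 8.617×10⁻⁵ × 2480 K = 0.2137 eV.
Eᵢ/kT = 0, 0.7628, 1.001, 1.769.
Z = Σ e^(−Eᵢ/kT) = e^(−0) + e^(−0.7628) + e^(−1.001) + e^(−1.769) = 1.000 + 0.4664 + 0.3675 + 0.1705 = 2.004.
F = −kT ln Z = −0.2137 × ln(2.004) = −0.2137 × 0.6951 = -0.15 eV.

-0.15 eV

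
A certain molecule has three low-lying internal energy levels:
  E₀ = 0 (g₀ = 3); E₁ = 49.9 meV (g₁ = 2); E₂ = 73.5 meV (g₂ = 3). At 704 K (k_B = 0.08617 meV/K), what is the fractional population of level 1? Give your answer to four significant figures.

k_BT = 0.08617 × 704 K = 60.6637 meV.
Eᵢ/kT = 0, 0.822568, 1.21160.
Z = Σ gᵢe^(−Eᵢ/kT) = 3·e^(−0) + 2·e^(−0.822568) + 3·e^(−1.21160) = 3.00000 + 0.878604 + 0.893162 = 4.77177.
P₁ = g₁ e^(−E₁/kT) / Z = 0.878604/4.77177 = 0.1841.

0.1841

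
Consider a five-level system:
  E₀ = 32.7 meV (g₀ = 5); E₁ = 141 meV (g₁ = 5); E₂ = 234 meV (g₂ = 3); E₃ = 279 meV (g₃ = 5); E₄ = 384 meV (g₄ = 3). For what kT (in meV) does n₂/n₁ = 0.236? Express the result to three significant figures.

n₂/n₁ = (g₂/g₁) exp[−(E₂−E₁)/kT] = 0.236.
⇒ (E₂−E₁)/kT = ln((3/5)/0.236) = ln(2.5424) = 0.93311.
kT = 93 meV / 0.93311 = 99.7 meV.

99.7 meV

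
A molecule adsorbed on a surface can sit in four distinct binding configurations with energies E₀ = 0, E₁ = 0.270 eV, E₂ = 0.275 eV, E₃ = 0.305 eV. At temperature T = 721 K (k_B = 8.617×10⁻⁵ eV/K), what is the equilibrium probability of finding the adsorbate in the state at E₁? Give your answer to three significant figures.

k_BT = 8.617×10⁻⁵ × 721 K = 0.062129 eV.
Eᵢ/kT = 0, 4.3458, 4.4263, 4.9091.
Z = Σ e^(−Eᵢ/kT) = e^(−0) + e^(−4.3458) + e^(−4.4263) + e^(−4.9091) = 1.0000 + 0.012961 + 0.011959 + 0.0073791 = 1.0323.
P₁ = e^(−E₁/kT) / Z = 0.012961/1.0323 = 0.0126.

0.0126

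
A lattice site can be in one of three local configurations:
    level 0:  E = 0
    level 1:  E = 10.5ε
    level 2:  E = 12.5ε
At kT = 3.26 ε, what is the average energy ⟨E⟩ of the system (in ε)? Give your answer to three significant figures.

0.649 ε

Eᵢ/kT = 0, 3.2209, 3.8344.
Z = Σ e^(−Eᵢ/kT) = e^(−0) + e^(−3.2209) + e^(−3.8344) = 1.0000 + 0.039919 + 0.021614 = 1.0615.
⟨E⟩ = Σ Eᵢ e^(−Eᵢ/kT) / Z = (0·1.0000 + 10.5·0.039919 + 12.5·0.021614) / 1.0615 = 0.649 ε.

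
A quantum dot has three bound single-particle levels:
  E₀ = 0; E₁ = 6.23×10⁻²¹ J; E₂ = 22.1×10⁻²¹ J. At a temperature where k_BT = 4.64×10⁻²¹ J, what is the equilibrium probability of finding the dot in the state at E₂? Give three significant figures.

0.00673

Eᵢ/kT = 0, 1.3427, 4.7629.
Z = Σ e^(−Eᵢ/kT) = e^(−0) + e^(−1.3427) + e^(−4.7629) = 1.0000 + 0.26114 + 0.0085408 = 1.2697.
P₂ = e^(−E₂/kT) / Z = 0.0085408/1.2697 = 0.00673.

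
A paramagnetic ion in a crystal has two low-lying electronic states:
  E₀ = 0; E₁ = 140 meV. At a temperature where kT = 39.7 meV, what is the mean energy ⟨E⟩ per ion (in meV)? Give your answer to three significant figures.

4.00 meV

Eᵢ/kT = 0, 3.5264.
Z = Σ e^(−Eᵢ/kT) = e^(−0) + e^(−3.5264) = 1.0000 + 0.029411 = 1.0294.
⟨E⟩ = Σ Eᵢ e^(−Eᵢ/kT) / Z = (0·1.0000 + 140·0.029411) / 1.0294 = 4.00 meV.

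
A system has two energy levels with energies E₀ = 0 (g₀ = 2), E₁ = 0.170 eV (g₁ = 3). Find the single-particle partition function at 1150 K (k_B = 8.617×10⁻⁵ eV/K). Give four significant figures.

Z = 2.540

k_BT = 8.617×10⁻⁵ × 1150 K = 0.0990955 eV.
Eᵢ/kT = 0, 1.71552.
Z = Σ gᵢe^(−Eᵢ/kT) = 2·e^(−0) + 3·e^(−1.71552) = 2.00000 + 0.539610 = 2.53961.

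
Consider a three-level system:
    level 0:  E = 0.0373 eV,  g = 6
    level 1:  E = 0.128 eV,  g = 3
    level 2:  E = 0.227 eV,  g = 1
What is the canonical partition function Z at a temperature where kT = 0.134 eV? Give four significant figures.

Z = 5.880

Eᵢ/kT = 0.278358, 0.955224, 1.69403.
Z = Σ gᵢe^(−Eᵢ/kT) = 6·e^(−0.278358) + 3·e^(−0.955224) + 1·e^(−1.69403) = 4.54215 + 1.15418 + 0.183777 = 5.88011.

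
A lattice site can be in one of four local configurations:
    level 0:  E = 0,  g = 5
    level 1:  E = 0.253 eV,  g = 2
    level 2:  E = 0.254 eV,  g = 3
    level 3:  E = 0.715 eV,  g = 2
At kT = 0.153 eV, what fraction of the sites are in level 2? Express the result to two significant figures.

Eᵢ/kT = 0, 1.654, 1.660, 4.673.
Z = Σ gᵢe^(−Eᵢ/kT) = 5·e^(−0) + 2·e^(−1.654) + 3·e^(−1.660) + 2·e^(−4.673) = 5.000 + 0.3826 + 0.5704 + 0.01869 = 5.972.
P₂ = g₂ e^(−E₂/kT) / Z = 0.5704/5.972 = 0.096.

0.096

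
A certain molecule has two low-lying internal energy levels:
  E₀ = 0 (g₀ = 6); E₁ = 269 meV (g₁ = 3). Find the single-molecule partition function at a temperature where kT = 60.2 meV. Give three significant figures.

Eᵢ/kT = 0, 4.4684.
Z = Σ gᵢe^(−Eᵢ/kT) = 6·e^(−0) + 3·e^(−4.4684) = 6.0000 + 0.034397 = 6.0344.

Z = 6.03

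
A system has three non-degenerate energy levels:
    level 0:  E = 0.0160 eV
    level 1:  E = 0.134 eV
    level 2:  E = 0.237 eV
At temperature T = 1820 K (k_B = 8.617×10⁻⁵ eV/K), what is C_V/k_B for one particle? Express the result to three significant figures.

0.272

k_BT = 8.617×10⁻⁵ × 1820 K = 0.15683 eV.
Eᵢ/kT = 0.10202, 0.85443, 1.5112.
Z = Σ e^(−Eᵢ/kT) = e^(−0.10202) + e^(−0.85443) + e^(−1.5112) = 0.90301 + 0.42553 + 0.22065 = 1.5492.
⟨E⟩ = 0.079888 eV, ⟨E²⟩ = 0.013081 eV².
C_V/k_B = (⟨E²⟩ − ⟨E⟩²)/(kT)² = (0.013081 − 0.0063821)/0.024596 = 0.272.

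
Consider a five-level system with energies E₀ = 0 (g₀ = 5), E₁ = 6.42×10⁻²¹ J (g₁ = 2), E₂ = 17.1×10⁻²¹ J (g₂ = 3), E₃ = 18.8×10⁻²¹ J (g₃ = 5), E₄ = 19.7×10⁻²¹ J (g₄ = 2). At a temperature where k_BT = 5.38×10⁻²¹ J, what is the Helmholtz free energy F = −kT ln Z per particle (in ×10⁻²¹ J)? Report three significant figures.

Eᵢ/kT = 0, 1.1933, 3.1784, 3.4944, 3.6617.
Z = Σ gᵢe^(−Eᵢ/kT) = 5·e^(−0) + 2·e^(−1.1933) + 3·e^(−3.1784) + 5·e^(−3.4944) + 2·e^(−3.6617) = 5.0000 + 0.60644 + 0.12496 + 0.15183 + 0.051378 = 5.9346.
F = −kT ln Z = −5.38 × ln(5.9346) = −5.38 × 1.7808 = -9.58 ×10⁻²¹ J.

-9.58 ×10⁻²¹ J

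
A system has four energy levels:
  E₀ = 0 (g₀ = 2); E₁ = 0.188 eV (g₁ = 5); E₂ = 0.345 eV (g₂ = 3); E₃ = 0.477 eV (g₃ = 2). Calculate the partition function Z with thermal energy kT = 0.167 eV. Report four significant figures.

Eᵢ/kT = 0, 1.12575, 2.06587, 2.85629.
Z = Σ gᵢe^(−Eᵢ/kT) = 2·e^(−0) + 5·e^(−1.12575) + 3·e^(−2.06587) + 2·e^(−2.85629) = 2.00000 + 1.62205 + 0.380124 + 0.114963 = 4.11714.

Z = 4.117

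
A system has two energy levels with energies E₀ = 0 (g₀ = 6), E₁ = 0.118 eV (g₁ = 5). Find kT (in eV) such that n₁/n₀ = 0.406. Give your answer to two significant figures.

0.16 eV

n₁/n₀ = (g₁/g₀) exp[−(E₁−E₀)/kT] = 0.406.
⇒ (E₁−E₀)/kT = ln((5/6)/0.406) = ln(2.053) = 0.7193.
kT = 0.118 eV / 0.7193 = 0.16 eV.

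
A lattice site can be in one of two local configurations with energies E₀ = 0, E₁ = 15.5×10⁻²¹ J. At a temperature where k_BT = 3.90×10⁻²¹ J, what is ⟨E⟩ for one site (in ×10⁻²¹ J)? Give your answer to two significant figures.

0.29 ×10⁻²¹ J

Eᵢ/kT = 0, 3.974.
Z = Σ e^(−Eᵢ/kT) = e^(−0) + e^(−3.974) = 1.000 + 0.01880 = 1.019.
⟨E⟩ = Σ Eᵢ e^(−Eᵢ/kT) / Z = (0·1.000 + 15.5·0.01880) / 1.019 = 0.29 ×10⁻²¹ J.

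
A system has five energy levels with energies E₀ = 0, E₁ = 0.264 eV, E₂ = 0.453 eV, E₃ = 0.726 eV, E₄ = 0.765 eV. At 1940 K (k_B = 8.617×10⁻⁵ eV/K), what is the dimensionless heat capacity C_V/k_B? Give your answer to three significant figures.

k_BT = 8.617×10⁻⁵ × 1940 K = 0.16717 eV.
Eᵢ/kT = 0, 1.5792, 2.7098, 4.3429, 4.5762.
Z = Σ e^(−Eᵢ/kT) = e^(−0) + e^(−1.5792) + e^(−2.7098) + e^(−4.3429) + e^(−4.5762) = 1.0000 + 0.20614 + 0.066550 + 0.012999 + 0.010294 = 1.2960.
⟨E⟩ = 0.078611 eV, ⟨E²⟩ = 0.031558 eV².
C_V/k_B = (⟨E²⟩ − ⟨E⟩²)/(kT)² = (0.031558 − 0.0061797)/0.027946 = 0.908.

0.908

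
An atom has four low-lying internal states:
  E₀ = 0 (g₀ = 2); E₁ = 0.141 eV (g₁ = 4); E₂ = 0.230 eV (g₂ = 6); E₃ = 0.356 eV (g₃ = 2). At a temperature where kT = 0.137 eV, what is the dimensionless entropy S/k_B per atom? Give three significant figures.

Eᵢ/kT = 0, 1.0292, 1.6788, 2.5985.
Z = Σ gᵢe^(−Eᵢ/kT) = 2·e^(−0) + 4·e^(−1.0292) + 6·e^(−1.6788) + 2·e^(−2.5985) = 2.0000 + 1.4292 + 1.1196 + 0.14877 = 4.6976.
⟨E⟩ = Σ EᵢPᵢ = 0.10899 eV.
S/k_B = ln Z + ⟨E⟩/kT = ln(4.6976) + 0.10899/0.137 = 1.5471 + 0.79555 = 2.34.

2.34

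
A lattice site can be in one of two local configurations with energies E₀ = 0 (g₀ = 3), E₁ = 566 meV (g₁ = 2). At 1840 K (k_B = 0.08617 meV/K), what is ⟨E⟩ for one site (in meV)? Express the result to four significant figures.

10.43 meV

k_BT = 0.08617 × 1840 K = 158.553 meV.
Eᵢ/kT = 0, 3.56978.
Z = Σ gᵢe^(−Eᵢ/kT) = 3·e^(−0) + 2·e^(−3.56978) = 3.00000 + 0.0563241 = 3.05632.
⟨E⟩ = Σ Eᵢ gᵢe^(−Eᵢ/kT) / Z = (0·3.00000 + 566·0.0563241) / 3.05632 = 10.43 meV.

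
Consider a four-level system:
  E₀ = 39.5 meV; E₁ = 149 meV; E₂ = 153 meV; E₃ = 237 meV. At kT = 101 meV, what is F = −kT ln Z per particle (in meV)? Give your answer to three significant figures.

-20.1 meV

Eᵢ/kT = 0.39109, 1.4752, 1.5149, 2.3465.
Z = Σ e^(−Eᵢ/kT) = e^(−0.39109) + e^(−1.4752) + e^(−1.5149) + e^(−2.3465) = 0.67632 + 0.22873 + 0.21983 + 0.095704 = 1.2206.
F = −kT ln Z = −101 × ln(1.2206) = −101 × 0.19934 = -20.1 meV.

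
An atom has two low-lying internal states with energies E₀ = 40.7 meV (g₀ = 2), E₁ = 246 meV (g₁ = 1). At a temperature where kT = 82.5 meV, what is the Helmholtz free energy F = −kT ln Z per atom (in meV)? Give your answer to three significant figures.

Eᵢ/kT = 0.49333, 2.9818.
Z = Σ gᵢe^(−Eᵢ/kT) = 2·e^(−0.49333) + 1·e^(−2.9818) = 1.2212 + 0.050701 = 1.2719.
F = −kT ln Z = −82.5 × ln(1.2719) = −82.5 × 0.24051 = -19.8 meV.

-19.8 meV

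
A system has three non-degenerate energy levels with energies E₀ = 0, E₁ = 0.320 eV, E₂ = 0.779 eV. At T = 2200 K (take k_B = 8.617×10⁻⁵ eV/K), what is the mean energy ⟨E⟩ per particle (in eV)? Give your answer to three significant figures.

0.0599 eV

k_BT = 8.617×10⁻⁵ × 2200 K = 0.18957 eV.
Eᵢ/kT = 0, 1.6880, 4.1093.
Z = Σ e^(−Eᵢ/kT) = e^(−0) + e^(−1.6880) + e^(−4.1093) = 1.0000 + 0.18489 + 0.016419 = 1.2013.
⟨E⟩ = Σ Eᵢ e^(−Eᵢ/kT) / Z = (0·1.0000 + 0.320·0.18489 + 0.779·0.016419) / 1.2013 = 0.0599 eV.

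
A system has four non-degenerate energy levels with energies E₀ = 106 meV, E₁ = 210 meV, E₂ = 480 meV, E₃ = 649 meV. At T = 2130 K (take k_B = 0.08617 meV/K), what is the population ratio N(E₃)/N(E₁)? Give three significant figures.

0.0915

k_BT = 0.08617 × 2130 K = 183.54 meV.
n₃/n₁ = exp[−(E₃−E₁)/kT] = exp(−(439 meV)/(183.54 meV)) = exp(-2.3918) = 0.0915.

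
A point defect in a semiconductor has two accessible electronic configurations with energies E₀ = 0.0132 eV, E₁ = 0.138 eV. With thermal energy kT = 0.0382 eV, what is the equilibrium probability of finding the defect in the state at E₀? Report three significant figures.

0.963

Eᵢ/kT = 0.34555, 3.6126.
Z = Σ e^(−Eᵢ/kT) = e^(−0.34555) + e^(−3.6126) = 0.70783 + 0.026982 = 0.73481.
P₀ = e^(−E₀/kT) / Z = 0.70783/0.73481 = 0.963.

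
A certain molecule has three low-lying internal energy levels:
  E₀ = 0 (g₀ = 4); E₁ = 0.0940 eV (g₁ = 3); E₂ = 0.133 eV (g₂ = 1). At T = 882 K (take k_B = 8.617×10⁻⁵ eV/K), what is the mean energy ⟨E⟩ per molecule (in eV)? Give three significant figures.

0.0208 eV

k_BT = 8.617×10⁻⁵ × 882 K = 0.076002 eV.
Eᵢ/kT = 0, 1.2368, 1.7500.
Z = Σ gᵢe^(−Eᵢ/kT) = 4·e^(−0) + 3·e^(−1.2368) + 1·e^(−1.7500) = 4.0000 + 0.87094 + 0.17377 = 5.0447.
⟨E⟩ = Σ Eᵢ gᵢe^(−Eᵢ/kT) / Z = (0·4.0000 + 0.0940·0.87094 + 0.133·0.17377) / 5.0447 = 0.0208 eV.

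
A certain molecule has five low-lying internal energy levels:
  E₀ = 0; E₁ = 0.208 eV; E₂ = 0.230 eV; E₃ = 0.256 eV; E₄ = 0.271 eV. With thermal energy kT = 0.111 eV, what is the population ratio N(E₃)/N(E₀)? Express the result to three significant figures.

0.0996

n₃/n₀ = exp[−(E₃−E₀)/kT] = exp(−(0.256 eV)/(0.111 eV)) = exp(-2.3063) = 0.0996.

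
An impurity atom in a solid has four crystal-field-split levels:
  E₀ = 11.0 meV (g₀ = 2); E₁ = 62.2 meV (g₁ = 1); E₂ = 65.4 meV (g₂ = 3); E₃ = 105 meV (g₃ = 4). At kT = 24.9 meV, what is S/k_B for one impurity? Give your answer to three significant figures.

1.47

Eᵢ/kT = 0.44177, 2.4980, 2.6265, 4.2169.
Z = Σ gᵢe^(−Eᵢ/kT) = 2·e^(−0.44177) + 1·e^(−2.4980) + 3·e^(−2.6265) + 4·e^(−4.2169) = 1.2858 + 0.082249 + 0.21699 + 0.058977 = 1.6440.
⟨E⟩ = Σ EᵢPᵢ = 24.114 meV.
S/k_B = ln Z + ⟨E⟩/kT = ln(1.6440) + 24.114/24.9 = 0.49713 + 0.96843 = 1.47.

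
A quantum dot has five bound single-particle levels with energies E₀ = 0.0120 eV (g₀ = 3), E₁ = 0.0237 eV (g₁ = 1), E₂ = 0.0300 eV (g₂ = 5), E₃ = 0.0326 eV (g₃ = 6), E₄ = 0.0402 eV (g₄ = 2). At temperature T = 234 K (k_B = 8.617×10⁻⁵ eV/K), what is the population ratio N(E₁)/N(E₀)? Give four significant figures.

0.1866

k_BT = 8.617×10⁻⁵ × 234 K = 0.0201638 eV.
n₁/n₀ = (g₁/g₀) exp[−(E₁−E₀)/kT] = (1/3) × exp(−(0.0117 eV)/(0.0201638 eV)) = (1/3) × exp(-0.580248) = 0.1866.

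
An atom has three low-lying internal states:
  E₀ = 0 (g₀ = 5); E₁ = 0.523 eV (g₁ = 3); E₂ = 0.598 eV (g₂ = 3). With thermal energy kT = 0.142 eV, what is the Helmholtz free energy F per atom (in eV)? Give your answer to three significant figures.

Eᵢ/kT = 0, 3.6831, 4.2113.
Z = Σ gᵢe^(−Eᵢ/kT) = 5·e^(−0) + 3·e^(−3.6831) + 3·e^(−4.2113) = 5.0000 + 0.075435 + 0.044481 = 5.1199.
F = −kT ln Z = −0.142 × ln(5.1199) = −0.142 × 1.6331 = -0.232 eV.

-0.232 eV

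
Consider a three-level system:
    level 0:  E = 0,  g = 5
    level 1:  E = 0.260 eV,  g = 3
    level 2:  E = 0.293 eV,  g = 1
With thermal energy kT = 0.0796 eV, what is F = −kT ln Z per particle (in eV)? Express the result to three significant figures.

Eᵢ/kT = 0, 3.2663, 3.6809.
Z = Σ gᵢe^(−Eᵢ/kT) = 5·e^(−0) + 3·e^(−3.2663) + 1·e^(−3.6809) = 5.0000 + 0.11444 + 0.025200 = 5.1396.
F = −kT ln Z = −0.0796 × ln(5.1396) = −0.0796 × 1.6370 = -0.130 eV.

-0.130 eV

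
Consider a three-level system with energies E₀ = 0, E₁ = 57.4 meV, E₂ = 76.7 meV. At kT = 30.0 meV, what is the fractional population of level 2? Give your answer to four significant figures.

Eᵢ/kT = 0, 1.91333, 2.55667.
Z = Σ e^(−Eᵢ/kT) = e^(−0) + e^(−1.91333) + e^(−2.55667) = 1.00000 + 0.147588 + 0.0775626 = 1.22515.
P₂ = e^(−E₂/kT) / Z = 0.0775626/1.22515 = 0.06331.

0.06331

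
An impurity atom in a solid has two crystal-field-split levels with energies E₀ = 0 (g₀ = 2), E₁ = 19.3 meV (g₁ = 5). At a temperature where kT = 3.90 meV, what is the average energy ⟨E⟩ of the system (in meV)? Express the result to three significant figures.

0.336 meV

Eᵢ/kT = 0, 4.9487.
Z = Σ gᵢe^(−Eᵢ/kT) = 2·e^(−0) + 5·e^(−4.9487) = 2.0000 + 0.035463 = 2.0355.
⟨E⟩ = Σ Eᵢ gᵢe^(−Eᵢ/kT) / Z = (0·2.0000 + 19.3·0.035463) / 2.0355 = 0.336 meV.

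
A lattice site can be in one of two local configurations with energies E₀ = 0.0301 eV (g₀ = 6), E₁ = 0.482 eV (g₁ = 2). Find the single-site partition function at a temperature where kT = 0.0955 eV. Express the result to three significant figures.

Eᵢ/kT = 0.31518, 5.0471.
Z = Σ gᵢe^(−Eᵢ/kT) = 6·e^(−0.31518) + 2·e^(−5.0471) = 4.3779 + 0.012856 = 4.3908.

Z = 4.39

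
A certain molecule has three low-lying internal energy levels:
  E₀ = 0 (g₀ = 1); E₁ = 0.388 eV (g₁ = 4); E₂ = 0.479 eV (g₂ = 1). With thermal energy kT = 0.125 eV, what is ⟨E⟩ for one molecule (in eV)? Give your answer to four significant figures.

0.06662 eV

Eᵢ/kT = 0, 3.10400, 3.83200.
Z = Σ gᵢe^(−Eᵢ/kT) = 1·e^(−0) + 4·e^(−3.10400) + 1·e^(−3.83200) = 1.00000 + 0.179477 + 0.0216662 = 1.20114.
⟨E⟩ = Σ Eᵢ gᵢe^(−Eᵢ/kT) / Z = (0·1.00000 + 0.388·0.179477 + 0.479·0.0216662) / 1.20114 = 0.06662 eV.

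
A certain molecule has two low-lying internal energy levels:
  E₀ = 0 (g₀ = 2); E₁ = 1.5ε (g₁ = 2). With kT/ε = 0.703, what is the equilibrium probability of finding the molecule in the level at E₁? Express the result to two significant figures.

0.11

Eᵢ/kT = 0, 2.134.
Z = Σ gᵢe^(−Eᵢ/kT) = 2·e^(−0) + 2·e^(−2.134) = 2.000 + 0.2367 = 2.237.
P₁ = g₁ e^(−E₁/kT) / Z = 0.2367/2.237 = 0.11.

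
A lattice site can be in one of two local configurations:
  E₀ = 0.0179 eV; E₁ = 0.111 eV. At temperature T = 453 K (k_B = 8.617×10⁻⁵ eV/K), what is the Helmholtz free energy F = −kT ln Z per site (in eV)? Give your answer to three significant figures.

0.0145 eV

k_BT = 8.617×10⁻⁵ × 453 K = 0.039035 eV.
Eᵢ/kT = 0.45856, 2.8436.
Z = Σ e^(−Eᵢ/kT) = e^(−0.45856) + e^(−2.8436) = 0.63219 + 0.058216 = 0.69041.
F = −kT ln Z = −0.039035 × ln(0.69041) = −0.039035 × -0.37047 = 0.0145 eV.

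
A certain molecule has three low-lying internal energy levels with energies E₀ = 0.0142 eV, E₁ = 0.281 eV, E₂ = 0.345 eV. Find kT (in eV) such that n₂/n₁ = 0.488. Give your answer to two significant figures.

n₂/n₁ = exp[−(E₂−E₁)/kT] = 0.488.
⇒ (E₂−E₁)/kT = ln(1/0.488) = ln(2.049) = 0.7174.
kT = 0.064 eV / 0.7174 = 0.089 eV.

0.089 eV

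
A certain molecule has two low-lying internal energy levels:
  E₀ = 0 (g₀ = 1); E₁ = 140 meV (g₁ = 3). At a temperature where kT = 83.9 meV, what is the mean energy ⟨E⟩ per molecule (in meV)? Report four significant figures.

Eᵢ/kT = 0, 1.66865.
Z = Σ gᵢe^(−Eᵢ/kT) = 1·e^(−0) + 3·e^(−1.66865) = 1.00000 + 0.565504 = 1.56550.
⟨E⟩ = Σ Eᵢ gᵢe^(−Eᵢ/kT) / Z = (0·1.00000 + 140·0.565504) / 1.56550 = 50.57 meV.

50.57 meV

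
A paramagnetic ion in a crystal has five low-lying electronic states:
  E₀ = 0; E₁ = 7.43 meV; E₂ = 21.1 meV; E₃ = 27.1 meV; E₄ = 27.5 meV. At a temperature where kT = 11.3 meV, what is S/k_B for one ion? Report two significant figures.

1.2

Eᵢ/kT = 0, 0.6575, 1.867, 2.398, 2.434.
Z = Σ e^(−Eᵢ/kT) = e^(−0) + e^(−0.6575) + e^(−1.867) + e^(−2.398) + e^(−2.434) = 1.000 + 0.5181 + 0.1546 + 0.09090 + 0.08769 = 1.851.
⟨E⟩ = Σ EᵢPᵢ = 6.476 meV.
S/k_B = ln Z + ⟨E⟩/kT = ln(1.851) + 6.476/11.3 = 0.6157 + 0.5731 = 1.2.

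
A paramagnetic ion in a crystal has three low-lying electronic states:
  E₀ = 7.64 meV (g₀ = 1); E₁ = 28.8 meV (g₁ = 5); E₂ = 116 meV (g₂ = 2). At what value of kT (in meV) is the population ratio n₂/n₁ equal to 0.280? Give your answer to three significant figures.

244 meV

n₂/n₁ = (g₂/g₁) exp[−(E₂−E₁)/kT] = 0.280.
⇒ (E₂−E₁)/kT = ln((2/5)/0.280) = ln(1.4286) = 0.35669.
kT = 87.2 meV / 0.35669 = 244 meV.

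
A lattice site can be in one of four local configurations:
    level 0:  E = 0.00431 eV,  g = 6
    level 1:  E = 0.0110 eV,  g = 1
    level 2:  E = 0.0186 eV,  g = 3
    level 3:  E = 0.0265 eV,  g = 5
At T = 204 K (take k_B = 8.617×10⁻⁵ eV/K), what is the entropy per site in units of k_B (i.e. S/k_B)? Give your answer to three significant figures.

2.58

k_BT = 8.617×10⁻⁵ × 204 K = 0.017579 eV.
Eᵢ/kT = 0.24518, 0.62575, 1.0581, 1.5075.
Z = Σ gᵢe^(−Eᵢ/kT) = 6·e^(−0.24518) + 1·e^(−0.62575) + 3·e^(−1.0581) + 5·e^(−1.5075) = 4.6954 + 0.53486 + 1.0413 + 1.1073 = 7.3789.
⟨E⟩ = Σ EᵢPᵢ = 0.010141 eV.
S/k_B = ln Z + ⟨E⟩/kT = ln(7.3789) + 0.010141/0.017579 = 1.9986 + 0.57688 = 2.58.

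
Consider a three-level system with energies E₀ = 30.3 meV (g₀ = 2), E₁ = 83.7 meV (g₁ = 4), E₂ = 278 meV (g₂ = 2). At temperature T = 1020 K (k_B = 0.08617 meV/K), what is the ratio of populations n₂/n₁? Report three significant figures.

0.0548

k_BT = 0.08617 × 1020 K = 87.893 meV.
n₂/n₁ = (g₂/g₁) exp[−(E₂−E₁)/kT] = (2/4) × exp(−(194.3 meV)/(87.893 meV)) = (2/4) × exp(-2.2106) = 0.0548.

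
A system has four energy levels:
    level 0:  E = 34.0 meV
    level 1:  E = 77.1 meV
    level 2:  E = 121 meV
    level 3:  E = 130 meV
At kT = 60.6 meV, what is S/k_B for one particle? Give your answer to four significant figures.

Eᵢ/kT = 0.561056, 1.27228, 1.99670, 2.14521.
Z = Σ e^(−Eᵢ/kT) = e^(−0.561056) + e^(−1.27228) + e^(−1.99670) + e^(−2.14521) = 0.570606 + 0.280192 + 0.135783 + 0.117043 = 1.10362.
⟨E⟩ = Σ EᵢPᵢ = 65.8277 meV.
S/k_B = ln Z + ⟨E⟩/kT = ln(1.10362) + 65.8277/60.6 = 0.0985957 + 1.08627 = 1.185.

1.185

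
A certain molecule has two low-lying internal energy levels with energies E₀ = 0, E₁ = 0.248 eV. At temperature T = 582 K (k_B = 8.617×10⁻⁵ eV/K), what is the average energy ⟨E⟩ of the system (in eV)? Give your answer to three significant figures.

k_BT = 8.617×10⁻⁵ × 582 K = 0.050151 eV.
Eᵢ/kT = 0, 4.9451.
Z = Σ e^(−Eᵢ/kT) = e^(−0) + e^(−4.9451) = 1.0000 + 0.0071182 = 1.0071.
⟨E⟩ = Σ Eᵢ e^(−Eᵢ/kT) / Z = (0·1.0000 + 0.248·0.0071182) / 1.0071 = 0.00175 eV.

0.00175 eV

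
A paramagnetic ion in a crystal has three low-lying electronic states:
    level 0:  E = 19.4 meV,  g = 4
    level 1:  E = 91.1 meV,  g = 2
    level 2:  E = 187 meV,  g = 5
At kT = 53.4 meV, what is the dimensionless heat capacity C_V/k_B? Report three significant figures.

0.564

Eᵢ/kT = 0.36330, 1.7060, 3.5019.
Z = Σ gᵢe^(−Eᵢ/kT) = 4·e^(−0.36330) + 2·e^(−1.7060) + 5·e^(−3.5019) = 2.7815 + 0.36318 + 0.15070 = 3.2954.
⟨E⟩ = 34.966 meV, ⟨E²⟩ = 2831.5 meV².
C_V/k_B = (⟨E²⟩ − ⟨E⟩²)/(kT)² = (2831.5 − 1222.6)/2851.6 = 0.564.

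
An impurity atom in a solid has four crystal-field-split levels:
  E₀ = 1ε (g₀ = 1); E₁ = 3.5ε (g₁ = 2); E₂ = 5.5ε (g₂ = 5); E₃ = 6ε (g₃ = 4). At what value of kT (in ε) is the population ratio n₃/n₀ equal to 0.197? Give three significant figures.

n₃/n₀ = (g₃/g₀) exp[−(E₃−E₀)/kT] = 0.197.
⇒ (E₃−E₀)/kT = ln((4/1)/0.197) = ln(20.305) = 3.0109.
kT = 5ε / 3.0109 = 1.66 ε.

1.66 ε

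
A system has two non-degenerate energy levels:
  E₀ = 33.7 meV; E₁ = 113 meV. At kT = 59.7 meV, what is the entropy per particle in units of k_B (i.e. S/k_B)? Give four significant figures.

0.5132

Eᵢ/kT = 0.564489, 1.89280.
Z = Σ e^(−Eᵢ/kT) = e^(−0.564489) + e^(−1.89280) = 0.568651 + 0.150649 = 0.719300.
⟨E⟩ = Σ EᵢPᵢ = 50.3085 meV.
S/k_B = ln Z + ⟨E⟩/kT = ln(0.719300) + 50.3085/59.7 = -0.329477 + 0.842688 = 0.5132.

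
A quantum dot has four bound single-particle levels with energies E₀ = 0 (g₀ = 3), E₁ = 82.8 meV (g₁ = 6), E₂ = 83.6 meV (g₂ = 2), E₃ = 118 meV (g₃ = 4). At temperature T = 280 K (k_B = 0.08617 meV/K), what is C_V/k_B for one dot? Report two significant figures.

k_BT = 0.08617 × 280 K = 24.13 meV.
Eᵢ/kT = 0, 3.431, 3.465, 4.890.
Z = Σ gᵢe^(−Eᵢ/kT) = 3·e^(−0) + 6·e^(−3.431) + 2·e^(−3.465) + 4·e^(−4.890) = 3.000 + 0.1941 + 0.06255 + 0.03009 = 3.287.
⟨E⟩ = 7.560 meV, ⟨E²⟩ = 665.3 meV².
C_V/k_B = (⟨E²⟩ − ⟨E⟩²)/(kT)² = (665.3 − 57.15)/582.3 = 1.0.

1.0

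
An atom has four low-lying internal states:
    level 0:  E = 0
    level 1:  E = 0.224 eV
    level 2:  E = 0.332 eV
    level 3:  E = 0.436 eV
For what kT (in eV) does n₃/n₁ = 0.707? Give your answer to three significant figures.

n₃/n₁ = exp[−(E₃−E₁)/kT] = 0.707.
⇒ (E₃−E₁)/kT = ln(1/0.707) = ln(1.4144) = 0.34671.
kT = 0.212 eV / 0.34671 = 0.611 eV.

0.611 eV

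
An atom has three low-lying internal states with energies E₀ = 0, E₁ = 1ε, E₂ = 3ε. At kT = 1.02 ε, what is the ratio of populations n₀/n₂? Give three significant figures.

n₀/n₂ = exp[−(E₀−E₂)/kT] = exp(−(-3ε)/(1.02ε)) = exp(2.9412) = 18.9.

18.9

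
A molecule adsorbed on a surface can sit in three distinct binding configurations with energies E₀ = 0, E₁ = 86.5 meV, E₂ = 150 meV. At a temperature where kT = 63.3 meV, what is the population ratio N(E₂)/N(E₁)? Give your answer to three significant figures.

0.367

n₂/n₁ = exp[−(E₂−E₁)/kT] = exp(−(63.5 meV)/(63.3 meV)) = exp(-1.0032) = 0.367.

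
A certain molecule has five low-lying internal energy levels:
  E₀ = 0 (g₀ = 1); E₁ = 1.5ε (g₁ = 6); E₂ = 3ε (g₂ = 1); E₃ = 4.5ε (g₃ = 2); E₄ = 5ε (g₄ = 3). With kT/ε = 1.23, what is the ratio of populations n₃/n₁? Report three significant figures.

n₃/n₁ = (g₃/g₁) exp[−(E₃−E₁)/kT] = (2/6) × exp(−(3.0ε)/(1.23ε)) = (2/6) × exp(-2.4390) = 0.0291.

0.0291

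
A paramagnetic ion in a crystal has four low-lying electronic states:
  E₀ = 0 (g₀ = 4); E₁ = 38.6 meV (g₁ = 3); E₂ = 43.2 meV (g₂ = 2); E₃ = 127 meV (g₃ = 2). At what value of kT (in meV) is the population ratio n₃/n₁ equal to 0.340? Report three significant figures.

131 meV

n₃/n₁ = (g₃/g₁) exp[−(E₃−E₁)/kT] = 0.340.
⇒ (E₃−E₁)/kT = ln((2/3)/0.340) = ln(1.9608) = 0.67335.
kT = 88.4 meV / 0.67335 = 131 meV.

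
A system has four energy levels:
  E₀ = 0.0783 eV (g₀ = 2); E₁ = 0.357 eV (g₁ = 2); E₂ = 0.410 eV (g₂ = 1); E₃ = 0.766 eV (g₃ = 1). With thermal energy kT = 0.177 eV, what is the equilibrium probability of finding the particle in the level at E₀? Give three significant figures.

0.773

Eᵢ/kT = 0.44237, 2.0169, 2.3164, 4.3277.
Z = Σ gᵢe^(−Eᵢ/kT) = 2·e^(−0.44237) + 2·e^(−2.0169) + 1·e^(−2.3164) + 1·e^(−4.3277) = 1.2850 + 0.26613 + 0.098628 + 0.013198 = 1.6630.
P₀ = g₀ e^(−E₀/kT) / Z = 1.2850/1.6630 = 0.773.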